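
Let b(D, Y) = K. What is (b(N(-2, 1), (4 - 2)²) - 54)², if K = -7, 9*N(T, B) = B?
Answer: 3721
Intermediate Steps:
N(T, B) = B/9
b(D, Y) = -7
(b(N(-2, 1), (4 - 2)²) - 54)² = (-7 - 54)² = (-61)² = 3721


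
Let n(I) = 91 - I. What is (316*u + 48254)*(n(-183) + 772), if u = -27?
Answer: 41549212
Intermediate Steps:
(316*u + 48254)*(n(-183) + 772) = (316*(-27) + 48254)*((91 - 1*(-183)) + 772) = (-8532 + 48254)*((91 + 183) + 772) = 39722*(274 + 772) = 39722*1046 = 41549212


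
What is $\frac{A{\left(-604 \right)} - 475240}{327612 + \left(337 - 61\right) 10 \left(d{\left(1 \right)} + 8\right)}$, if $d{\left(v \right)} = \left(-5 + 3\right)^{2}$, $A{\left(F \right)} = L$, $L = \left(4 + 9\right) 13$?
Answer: $- \frac{158357}{120244} \approx -1.317$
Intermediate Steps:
$L = 169$ ($L = 13 \cdot 13 = 169$)
$A{\left(F \right)} = 169$
$d{\left(v \right)} = 4$ ($d{\left(v \right)} = \left(-2\right)^{2} = 4$)
$\frac{A{\left(-604 \right)} - 475240}{327612 + \left(337 - 61\right) 10 \left(d{\left(1 \right)} + 8\right)} = \frac{169 - 475240}{327612 + \left(337 - 61\right) 10 \left(4 + 8\right)} = - \frac{475071}{327612 + 276 \cdot 10 \cdot 12} = - \frac{475071}{327612 + 276 \cdot 120} = - \frac{475071}{327612 + 33120} = - \frac{475071}{360732} = \left(-475071\right) \frac{1}{360732} = - \frac{158357}{120244}$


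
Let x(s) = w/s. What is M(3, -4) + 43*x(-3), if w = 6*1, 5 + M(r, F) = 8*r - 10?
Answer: -77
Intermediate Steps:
M(r, F) = -15 + 8*r (M(r, F) = -5 + (8*r - 10) = -5 + (-10 + 8*r) = -15 + 8*r)
w = 6
x(s) = 6/s
M(3, -4) + 43*x(-3) = (-15 + 8*3) + 43*(6/(-3)) = (-15 + 24) + 43*(6*(-⅓)) = 9 + 43*(-2) = 9 - 86 = -77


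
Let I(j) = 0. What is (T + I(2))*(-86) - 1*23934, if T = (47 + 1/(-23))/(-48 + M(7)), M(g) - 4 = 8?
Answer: -547902/23 ≈ -23822.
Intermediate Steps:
M(g) = 12 (M(g) = 4 + 8 = 12)
T = -30/23 (T = (47 + 1/(-23))/(-48 + 12) = (47 - 1/23)/(-36) = (1080/23)*(-1/36) = -30/23 ≈ -1.3043)
(T + I(2))*(-86) - 1*23934 = (-30/23 + 0)*(-86) - 1*23934 = -30/23*(-86) - 23934 = 2580/23 - 23934 = -547902/23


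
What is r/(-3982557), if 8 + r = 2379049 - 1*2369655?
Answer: -9386/3982557 ≈ -0.0023568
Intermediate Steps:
r = 9386 (r = -8 + (2379049 - 1*2369655) = -8 + (2379049 - 2369655) = -8 + 9394 = 9386)
r/(-3982557) = 9386/(-3982557) = 9386*(-1/3982557) = -9386/3982557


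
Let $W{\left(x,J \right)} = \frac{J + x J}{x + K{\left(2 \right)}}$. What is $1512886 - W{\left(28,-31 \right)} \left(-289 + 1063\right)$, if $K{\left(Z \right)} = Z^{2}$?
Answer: $\frac{24554089}{16} \approx 1.5346 \cdot 10^{6}$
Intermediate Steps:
$W{\left(x,J \right)} = \frac{J + J x}{4 + x}$ ($W{\left(x,J \right)} = \frac{J + x J}{x + 2^{2}} = \frac{J + J x}{x + 4} = \frac{J + J x}{4 + x}$)
$1512886 - W{\left(28,-31 \right)} \left(-289 + 1063\right) = 1512886 - - \frac{31 \left(1 + 28\right)}{4 + 28} \left(-289 + 1063\right) = 1512886 - \left(-31\right) \frac{1}{32} \cdot 29 \cdot 774 = 1512886 - \left(- \frac{899}{32}\right) 774 = 1512886 - - \frac{347913}{16} = 1512886 + \frac{347913}{16} = \frac{24554089}{16}$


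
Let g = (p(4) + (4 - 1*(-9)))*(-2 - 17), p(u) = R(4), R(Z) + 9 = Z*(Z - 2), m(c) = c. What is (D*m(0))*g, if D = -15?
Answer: 0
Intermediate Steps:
R(Z) = -9 + Z*(-2 + Z) (R(Z) = -9 + Z*(Z - 2) = -9 + Z*(-2 + Z))
p(u) = -1 (p(u) = -9 + 4² - 2*4 = -9 + 16 - 8 = -1)
g = -228 (g = (-1 + (4 - 1*(-9)))*(-2 - 17) = (-1 + (4 + 9))*(-19) = (-1 + 13)*(-19) = 12*(-19) = -228)
(D*m(0))*g = -15*0*(-228) = 0*(-228) = 0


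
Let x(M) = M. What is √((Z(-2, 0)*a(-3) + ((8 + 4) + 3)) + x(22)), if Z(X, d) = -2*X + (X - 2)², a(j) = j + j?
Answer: I*√83 ≈ 9.1104*I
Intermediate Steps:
a(j) = 2*j
Z(X, d) = (-2 + X)² - 2*X (Z(X, d) = -2*X + (-2 + X)² = (-2 + X)² - 2*X)
√((Z(-2, 0)*a(-3) + ((8 + 4) + 3)) + x(22)) = √((((-2 - 2)² - 2*(-2))*(2*(-3)) + ((8 + 4) + 3)) + 22) = √((((-4)² + 4)*(-6) + (12 + 3)) + 22) = √(((16 + 4)*(-6) + 15) + 22) = √((20*(-6) + 15) + 22) = √((-120 + 15) + 22) = √(-105 + 22) = √(-83) = I*√83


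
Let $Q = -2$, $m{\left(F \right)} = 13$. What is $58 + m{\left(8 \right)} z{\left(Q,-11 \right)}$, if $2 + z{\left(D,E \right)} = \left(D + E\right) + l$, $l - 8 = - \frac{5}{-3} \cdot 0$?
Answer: $-33$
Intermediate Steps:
$l = 8$ ($l = 8 + - \frac{5}{-3} \cdot 0 = 8 + \left(-5\right) \left(- \frac{1}{3}\right) 0 = 8 + \frac{5}{3} \cdot 0 = 8 + 0 = 8$)
$z{\left(D,E \right)} = 6 + D + E$ ($z{\left(D,E \right)} = -2 + \left(\left(D + E\right) + 8\right) = -2 + \left(8 + D + E\right) = 6 + D + E$)
$58 + m{\left(8 \right)} z{\left(Q,-11 \right)} = 58 + 13 \left(6 - 2 - 11\right) = 58 + 13 \left(-7\right) = 58 - 91 = -33$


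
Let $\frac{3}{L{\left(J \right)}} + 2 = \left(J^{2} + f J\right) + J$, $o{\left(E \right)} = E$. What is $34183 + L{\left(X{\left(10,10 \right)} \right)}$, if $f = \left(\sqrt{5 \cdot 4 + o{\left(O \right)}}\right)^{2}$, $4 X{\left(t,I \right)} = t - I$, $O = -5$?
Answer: $\frac{68363}{2} \approx 34182.0$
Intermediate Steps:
$X{\left(t,I \right)} = - \frac{I}{4} + \frac{t}{4}$ ($X{\left(t,I \right)} = \frac{t - I}{4} = - \frac{I}{4} + \frac{t}{4}$)
$f = 15$ ($f = \left(\sqrt{5 \cdot 4 - 5}\right)^{2} = \left(\sqrt{20 - 5}\right)^{2} = \left(\sqrt{15}\right)^{2} = 15$)
$L{\left(J \right)} = \frac{3}{-2 + J^{2} + 16 J}$ ($L{\left(J \right)} = \frac{3}{-2 + \left(\left(J^{2} + 15 J\right) + J\right)} = \frac{3}{-2 + \left(J^{2} + 16 J\right)} = \frac{3}{-2 + J^{2} + 16 J}$)
$34183 + L{\left(X{\left(10,10 \right)} \right)} = 34183 + \frac{3}{-2 + \left(\left(- \frac{1}{4}\right) 10 + \frac{1}{4} \cdot 10\right)^{2} + 16 \left(\left(- \frac{1}{4}\right) 10 + \frac{1}{4} \cdot 10\right)} = 34183 + \frac{3}{-2 + \left(- \frac{5}{2} + \frac{5}{2}\right)^{2} + 16 \left(- \frac{5}{2} + \frac{5}{2}\right)} = 34183 + \frac{3}{-2 + 0^{2} + 16 \cdot 0} = 34183 + \frac{3}{-2 + 0 + 0} = 34183 + \frac{3}{-2} = 34183 + 3 \left(- \frac{1}{2}\right) = 34183 - \frac{3}{2} = \frac{68363}{2}$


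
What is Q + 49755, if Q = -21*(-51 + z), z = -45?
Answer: 51771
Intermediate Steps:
Q = 2016 (Q = -21*(-51 - 45) = -21*(-96) = 2016)
Q + 49755 = 2016 + 49755 = 51771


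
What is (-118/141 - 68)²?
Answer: 94206436/19881 ≈ 4738.5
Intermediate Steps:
(-118/141 - 68)² = (-9706/141)² = 94206436/19881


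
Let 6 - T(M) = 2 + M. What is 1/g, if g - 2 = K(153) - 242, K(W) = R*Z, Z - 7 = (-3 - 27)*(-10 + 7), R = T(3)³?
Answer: -1/143 ≈ -0.0069930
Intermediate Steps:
T(M) = 4 - M (T(M) = 6 - (2 + M) = 6 + (-2 - M) = 4 - M)
R = 1 (R = (4 - 1*3)³ = (4 - 3)³ = 1³ = 1)
Z = 97 (Z = 7 + (-3 - 27)*(-10 + 7) = 7 - 30*(-3) = 7 + 90 = 97)
K(W) = 97 (K(W) = 1*97 = 97)
g = -143 (g = 2 + (97 - 242) = 2 - 145 = -143)
1/g = 1/(-143) = -1/143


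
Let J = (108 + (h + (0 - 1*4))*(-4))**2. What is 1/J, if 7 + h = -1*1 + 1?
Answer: 1/23104 ≈ 4.3283e-5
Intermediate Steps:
h = -7 (h = -7 + (-1*1 + 1) = -7 + (-1 + 1) = -7 + 0 = -7)
J = 23104 (J = (108 + (-7 + (0 - 1*4))*(-4))**2 = (108 + (-7 + (0 - 4))*(-4))**2 = (108 + (-7 - 4)*(-4))**2 = (108 - 11*(-4))**2 = (108 + 44)**2 = 152**2 = 23104)
1/J = 1/23104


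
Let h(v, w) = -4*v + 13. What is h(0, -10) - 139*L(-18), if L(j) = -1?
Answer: 152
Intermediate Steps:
h(v, w) = 13 - 4*v
h(0, -10) - 139*L(-18) = (13 - 4*0) - 139*(-1) = (13 + 0) + 139 = 13 + 139 = 152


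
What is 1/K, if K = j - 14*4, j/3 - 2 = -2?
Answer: -1/56 ≈ -0.017857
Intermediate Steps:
j = 0 (j = 6 + 3*(-2) = 6 - 6 = 0)
K = -56 (K = 0 - 14*4 = 0 - 56 = -56)
1/K = 1/(-56) = -1/56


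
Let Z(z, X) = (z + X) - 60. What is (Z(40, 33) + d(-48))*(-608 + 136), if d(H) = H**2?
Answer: -1093624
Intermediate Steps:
Z(z, X) = -60 + X + z (Z(z, X) = (X + z) - 60 = -60 + X + z)
(Z(40, 33) + d(-48))*(-608 + 136) = ((-60 + 33 + 40) + (-48)**2)*(-608 + 136) = (13 + 2304)*(-472) = 2317*(-472) = -1093624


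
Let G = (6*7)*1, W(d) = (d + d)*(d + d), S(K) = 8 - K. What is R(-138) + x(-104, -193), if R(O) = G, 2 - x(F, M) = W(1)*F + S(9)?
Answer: 461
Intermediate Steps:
W(d) = 4*d² (W(d) = (2*d)*(2*d) = 4*d²)
x(F, M) = 3 - 4*F (x(F, M) = 2 - ((4*1²)*F + (8 - 1*9)) = 2 - ((4*1)*F + (8 - 9)) = 2 - (4*F - 1) = 2 - (-1 + 4*F) = 2 + (1 - 4*F) = 3 - 4*F)
G = 42 (G = 42*1 = 42)
R(O) = 42
R(-138) + x(-104, -193) = 42 + (3 - 4*(-104)) = 42 + (3 + 416) = 42 + 419 = 461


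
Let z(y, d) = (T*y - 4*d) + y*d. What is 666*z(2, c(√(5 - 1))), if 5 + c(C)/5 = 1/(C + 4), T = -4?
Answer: 26862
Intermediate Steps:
c(C) = -25 + 5/(4 + C) (c(C) = -25 + 5/(C + 4) = -25 + 5/(4 + C))
z(y, d) = -4*d - 4*y + d*y (z(y, d) = (-4*y - 4*d) + y*d = (-4*d - 4*y) + d*y = -4*d - 4*y + d*y)
666*z(2, c(√(5 - 1))) = 666*(-20*(-19 - 5*√(5 - 1))/(4 + √(5 - 1)) - 4*2 + (5*(-19 - 5*√(5 - 1))/(4 + √(5 - 1)))*2) = 666*(-20*(-19 - 5*√4)/(4 + √4) - 8 + (5*(-19 - 5*√4)/(4 + √4))*2) = 666*(-20*(-19 - 5*2)/(4 + 2) - 8 + (5*(-19 - 5*2)/(4 + 2))*2) = 666*(-20*(-19 - 10)/6 - 8 + (5*(-19 - 10)/6)*2) = 666*(-20*(-29)/6 - 8 + (5*(⅙)*(-29))*2) = 666*(-4*(-145/6) - 8 - 145/6*2) = 666*(290/3 - 8 - 145/3) = 666*(121/3) = 26862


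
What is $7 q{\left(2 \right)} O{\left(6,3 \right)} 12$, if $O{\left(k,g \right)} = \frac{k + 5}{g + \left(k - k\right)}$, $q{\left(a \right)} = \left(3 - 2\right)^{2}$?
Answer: $308$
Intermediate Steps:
$q{\left(a \right)} = 1$ ($q{\left(a \right)} = 1^{2} = 1$)
$O{\left(k,g \right)} = \frac{5 + k}{g}$ ($O{\left(k,g \right)} = \frac{5 + k}{g + 0} = \frac{5 + k}{g}$)
$7 q{\left(2 \right)} O{\left(6,3 \right)} 12 = 7 \cdot 1 \frac{5 + 6}{3} \cdot 12 = 7 \cdot \frac{1}{3} \cdot 11 \cdot 12 = 7 \cdot \frac{11}{3} \cdot 12 = \frac{77}{3} \cdot 12 = 308$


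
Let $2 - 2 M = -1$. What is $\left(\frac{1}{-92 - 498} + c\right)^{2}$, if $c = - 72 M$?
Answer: $\frac{4060365841}{348100} \approx 11664.0$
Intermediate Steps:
$M = \frac{3}{2}$ ($M = 1 - - \frac{1}{2} = 1 + \frac{1}{2} = \frac{3}{2} \approx 1.5$)
$c = -108$ ($c = \left(-72\right) \frac{3}{2} = -108$)
$\left(\frac{1}{-92 - 498} + c\right)^{2} = \left(\frac{1}{-92 - 498} - 108\right)^{2} = \left(\frac{1}{-590} - 108\right)^{2} = \left(- \frac{1}{590} - 108\right)^{2} = \left(- \frac{63721}{590}\right)^{2} = \frac{4060365841}{348100}$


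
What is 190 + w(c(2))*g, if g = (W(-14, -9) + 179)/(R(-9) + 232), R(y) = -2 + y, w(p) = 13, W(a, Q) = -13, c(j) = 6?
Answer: 3396/17 ≈ 199.76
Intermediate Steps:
g = 166/221 (g = (-13 + 179)/((-2 - 9) + 232) = 166/(-11 + 232) = 166/221 ≈ 0.75113)
190 + w(c(2))*g = 190 + 13*(166/221) = 190 + 166/17 = 3396/17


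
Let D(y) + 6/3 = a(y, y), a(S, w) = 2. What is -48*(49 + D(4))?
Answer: -2352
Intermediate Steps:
D(y) = 0 (D(y) = -2 + 2 = 0)
-48*(49 + D(4)) = -48*(49 + 0) = -48*49 = -2352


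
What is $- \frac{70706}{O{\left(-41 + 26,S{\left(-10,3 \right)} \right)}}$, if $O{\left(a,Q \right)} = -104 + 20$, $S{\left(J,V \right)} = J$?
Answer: $\frac{35353}{42} \approx 841.74$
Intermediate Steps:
$O{\left(a,Q \right)} = -84$
$- \frac{70706}{O{\left(-41 + 26,S{\left(-10,3 \right)} \right)}} = - \frac{70706}{-84} = \left(-70706\right) \left(- \frac{1}{84}\right) = \frac{35353}{42}$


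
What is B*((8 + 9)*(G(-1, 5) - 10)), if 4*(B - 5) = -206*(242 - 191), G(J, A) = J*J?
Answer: 802179/2 ≈ 4.0109e+5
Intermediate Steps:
G(J, A) = J²
B = -5243/2 (B = 5 + (-206*(242 - 191))/4 = 5 + (-206*51)/4 = 5 + (¼)*(-10506) = 5 - 5253/2 = -5243/2 ≈ -2621.5)
B*((8 + 9)*(G(-1, 5) - 10)) = -5243*(8 + 9)*((-1)² - 10)/2 = -89131*(1 - 10)/2 = -89131*(-9)/2 = -5243/2*(-153) = 802179/2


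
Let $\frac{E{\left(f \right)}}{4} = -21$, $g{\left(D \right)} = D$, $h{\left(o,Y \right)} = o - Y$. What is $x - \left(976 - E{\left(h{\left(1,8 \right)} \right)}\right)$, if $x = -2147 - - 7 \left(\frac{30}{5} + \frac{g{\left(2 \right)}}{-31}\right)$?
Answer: $- \frac{98129}{31} \approx -3165.5$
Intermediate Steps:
$E{\left(f \right)} = -84$ ($E{\left(f \right)} = 4 \left(-21\right) = -84$)
$x = - \frac{65269}{31}$ ($x = -2147 - - 7 \left(\frac{30}{5} + \frac{2}{-31}\right) = -2147 - - 7 \left(30 \cdot \frac{1}{5} + 2 \left(- \frac{1}{31}\right)\right) = -2147 - - 7 \left(6 - \frac{2}{31}\right) = -2147 - \left(-7\right) \frac{184}{31} = -2147 - - \frac{1288}{31} = -2147 + \frac{1288}{31} = - \frac{65269}{31} \approx -2105.5$)
$x - \left(976 - E{\left(h{\left(1,8 \right)} \right)}\right) = - \frac{65269}{31} - \left(976 - -84\right) = - \frac{65269}{31} - \left(976 + 84\right) = - \frac{65269}{31} - 1060 = - \frac{98129}{31}$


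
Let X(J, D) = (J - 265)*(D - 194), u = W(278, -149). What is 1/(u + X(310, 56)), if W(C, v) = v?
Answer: -1/6359 ≈ -0.00015726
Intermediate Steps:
u = -149
X(J, D) = (-265 + J)*(-194 + D)
1/(u + X(310, 56)) = 1/(-149 + (51410 - 265*56 - 194*310 + 56*310)) = 1/(-149 + (51410 - 14840 - 60140 + 17360)) = 1/(-149 - 6210) = 1/(-6359) = -1/6359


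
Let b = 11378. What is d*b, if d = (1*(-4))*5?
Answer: -227560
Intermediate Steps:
d = -20 (d = -4*5 = -20)
d*b = -20*11378 = -227560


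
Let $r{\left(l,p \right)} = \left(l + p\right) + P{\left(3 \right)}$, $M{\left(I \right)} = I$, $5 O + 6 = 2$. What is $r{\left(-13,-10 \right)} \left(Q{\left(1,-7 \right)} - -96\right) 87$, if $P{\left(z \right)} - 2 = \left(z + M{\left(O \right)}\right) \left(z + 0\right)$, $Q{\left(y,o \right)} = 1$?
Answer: $- \frac{607608}{5} \approx -1.2152 \cdot 10^{5}$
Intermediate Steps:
$O = - \frac{4}{5}$ ($O = - \frac{6}{5} + \frac{1}{5} \cdot 2 = - \frac{6}{5} + \frac{2}{5} = - \frac{4}{5} \approx -0.8$)
$P{\left(z \right)} = 2 + z \left(- \frac{4}{5} + z\right)$ ($P{\left(z \right)} = 2 + \left(z - \frac{4}{5}\right) \left(z + 0\right) = 2 + \left(- \frac{4}{5} + z\right) z = 2 + z \left(- \frac{4}{5} + z\right)$)
$r{\left(l,p \right)} = \frac{43}{5} + l + p$ ($r{\left(l,p \right)} = \left(l + p\right) + \left(2 + 3^{2} - \frac{12}{5}\right) = \left(l + p\right) + \left(2 + 9 - \frac{12}{5}\right) = \left(l + p\right) + \frac{43}{5} = \frac{43}{5} + l + p$)
$r{\left(-13,-10 \right)} \left(Q{\left(1,-7 \right)} - -96\right) 87 = \left(\frac{43}{5} - 13 - 10\right) \left(1 - -96\right) 87 = - \frac{72 \left(1 + 96\right)}{5} \cdot 87 = \left(- \frac{72}{5}\right) 97 \cdot 87 = \left(- \frac{6984}{5}\right) 87 = - \frac{607608}{5}$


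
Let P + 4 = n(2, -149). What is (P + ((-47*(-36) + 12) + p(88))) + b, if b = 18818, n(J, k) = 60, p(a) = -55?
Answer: 20523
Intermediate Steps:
P = 56 (P = -4 + 60 = 56)
(P + ((-47*(-36) + 12) + p(88))) + b = (56 + ((-47*(-36) + 12) - 55)) + 18818 = (56 + ((1692 + 12) - 55)) + 18818 = (56 + (1704 - 55)) + 18818 = (56 + 1649) + 18818 = 1705 + 18818 = 20523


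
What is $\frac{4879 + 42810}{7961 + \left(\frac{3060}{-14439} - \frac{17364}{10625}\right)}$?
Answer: $\frac{2438726043125}{407016202693} \approx 5.9917$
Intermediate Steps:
$\frac{4879 + 42810}{7961 + \left(\frac{3060}{-14439} - \frac{17364}{10625}\right)} = \frac{47689}{7961 + \left(3060 \left(- \frac{1}{14439}\right) - \frac{17364}{10625}\right)} = \frac{47689}{7961 - \frac{94410432}{51138125}} = \frac{47689}{\frac{407016202693}{51138125}} = 47689 \cdot \frac{51138125}{407016202693} = \frac{2438726043125}{407016202693}$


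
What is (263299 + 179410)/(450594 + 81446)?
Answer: 442709/532040 ≈ 0.83210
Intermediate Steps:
(263299 + 179410)/(450594 + 81446) = 442709/532040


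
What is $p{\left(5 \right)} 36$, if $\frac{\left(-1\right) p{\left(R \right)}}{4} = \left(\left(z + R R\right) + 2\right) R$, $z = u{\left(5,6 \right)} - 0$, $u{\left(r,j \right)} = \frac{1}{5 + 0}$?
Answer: $-19584$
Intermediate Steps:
$u{\left(r,j \right)} = \frac{1}{5}$
$z = \frac{1}{5}$ ($z = \frac{1}{5} - 0 = \frac{1}{5} + 0 = \frac{1}{5} \approx 0.2$)
$p{\left(R \right)} = - 4 R \left(\frac{11}{5} + R^{2}\right)$ ($p{\left(R \right)} = - 4 \left(\left(\frac{1}{5} + R R\right) + 2\right) R = - 4 \left(\left(\frac{1}{5} + R^{2}\right) + 2\right) R = - 4 \left(\frac{11}{5} + R^{2}\right) R = - 4 R \left(\frac{11}{5} + R^{2}\right)$)
$p{\left(5 \right)} 36 = \left(-4\right) 5 \left(\frac{11}{5} + 5^{2}\right) 36 = \left(-4\right) 5 \left(\frac{11}{5} + 25\right) 36 = \left(-4\right) 5 \cdot \frac{136}{5} \cdot 36 = \left(-544\right) 36 = -19584$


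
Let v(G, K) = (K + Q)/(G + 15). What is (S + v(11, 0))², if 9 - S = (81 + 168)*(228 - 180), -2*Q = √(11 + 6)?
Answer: (621036 + √17)²/2704 ≈ 1.4264e+8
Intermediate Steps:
Q = -√17/2 (Q = -√(11 + 6)/2 = -√17/2 ≈ -2.0616)
v(G, K) = (K - √17/2)/(15 + G) (v(G, K) = (K - √17/2)/(G + 15) = (K - √17/2)/(15 + G))
S = -11943 (S = 9 - (81 + 168)*(228 - 180) = 9 - 249*48 = 9 - 1*11952 = 9 - 11952 = -11943)
(S + v(11, 0))² = (-11943 + (0 - √17/2)/(15 + 11))² = (-11943 + (-√17/2)/26)² = (-11943 - √17/52)²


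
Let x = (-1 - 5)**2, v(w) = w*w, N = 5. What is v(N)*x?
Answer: 900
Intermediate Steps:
v(w) = w**2
x = 36 (x = (-6)**2 = 36)
v(N)*x = 5**2*36 = 25*36 = 900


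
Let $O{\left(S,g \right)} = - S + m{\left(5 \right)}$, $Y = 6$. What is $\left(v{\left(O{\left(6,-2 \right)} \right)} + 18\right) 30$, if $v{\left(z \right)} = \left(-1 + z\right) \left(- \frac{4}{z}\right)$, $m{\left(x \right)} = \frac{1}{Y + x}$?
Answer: $\frac{5196}{13} \approx 399.69$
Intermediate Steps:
$m{\left(x \right)} = \frac{1}{6 + x}$
$O{\left(S,g \right)} = \frac{1}{11} - S$ ($O{\left(S,g \right)} = - S + \frac{1}{6 + 5} = - S + \frac{1}{11} = \frac{1}{11} - S$)
$v{\left(z \right)} = - \frac{4 \left(-1 + z\right)}{z}$
$\left(v{\left(O{\left(6,-2 \right)} \right)} + 18\right) 30 = \left(\left(-4 + \frac{4}{\frac{1}{11} - 6}\right) + 18\right) 30 = \left(\left(-4 + \frac{4}{- \frac{65}{11}}\right) + 18\right) 30 = \left(\left(-4 + 4 \left(- \frac{11}{65}\right)\right) + 18\right) 30 = \left(\left(-4 - \frac{44}{65}\right) + 18\right) 30 = \left(- \frac{304}{65} + 18\right) 30 = \frac{866}{65} \cdot 30 = \frac{5196}{13}$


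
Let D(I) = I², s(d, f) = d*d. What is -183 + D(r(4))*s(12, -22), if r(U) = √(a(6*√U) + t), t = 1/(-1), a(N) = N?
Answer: 1401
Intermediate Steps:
s(d, f) = d²
t = -1
r(U) = √(-1 + 6*√U) (r(U) = √(6*√U - 1) = √(-1 + 6*√U))
-183 + D(r(4))*s(12, -22) = -183 + (√(-1 + 6*√4))²*12² = -183 + (√(-1 + 6*2))²*144 = -183 + (√(-1 + 12))²*144 = -183 + (√11)²*144 = -183 + 11*144 = -183 + 1584 = 1401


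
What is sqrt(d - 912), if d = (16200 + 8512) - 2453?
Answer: sqrt(21347) ≈ 146.11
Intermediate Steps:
d = 22259 (d = 24712 - 2453 = 22259)
sqrt(d - 912) = sqrt(22259 - 912) = sqrt(21347)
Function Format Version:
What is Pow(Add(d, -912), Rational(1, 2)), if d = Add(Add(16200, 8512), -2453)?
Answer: Pow(21347, Rational(1, 2)) ≈ 146.11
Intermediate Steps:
d = 22259 (d = Add(24712, -2453) = 22259)
Pow(Add(d, -912), Rational(1, 2)) = Pow(Add(22259, -912), Rational(1, 2)) = Pow(21347, Rational(1, 2))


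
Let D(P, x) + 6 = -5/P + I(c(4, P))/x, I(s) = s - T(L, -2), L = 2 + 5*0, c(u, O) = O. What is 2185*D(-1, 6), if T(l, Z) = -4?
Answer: -2185/2 ≈ -1092.5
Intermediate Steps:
L = 2 (L = 2 + 0 = 2)
I(s) = 4 + s (I(s) = s - 1*(-4) = s + 4 = 4 + s)
D(P, x) = -6 - 5/P + (4 + P)/x (D(P, x) = -6 + (-5/P + (4 + P)/x) = -6 - 5/P + (4 + P)/x)
2185*D(-1, 6) = 2185*(-6 - 5/(-1) + 4/6 - 1/6) = 2185*(-6 - 5*(-1) + 4*(1/6) - 1*1/6) = 2185*(-6 + 5 + 2/3 - 1/6) = 2185*(-1/2) = -2185/2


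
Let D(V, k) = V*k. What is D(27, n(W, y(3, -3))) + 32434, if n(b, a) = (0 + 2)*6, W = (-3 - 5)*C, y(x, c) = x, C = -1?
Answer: 32758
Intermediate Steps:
W = 8 (W = (-3 - 5)*(-1) = -8*(-1) = 8)
n(b, a) = 12 (n(b, a) = 2*6 = 12)
D(27, n(W, y(3, -3))) + 32434 = 27*12 + 32434 = 324 + 32434 = 32758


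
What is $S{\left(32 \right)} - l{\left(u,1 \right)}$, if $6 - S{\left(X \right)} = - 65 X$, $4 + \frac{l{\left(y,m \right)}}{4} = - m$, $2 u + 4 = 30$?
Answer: $2106$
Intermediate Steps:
$u = 13$ ($u = -2 + \frac{1}{2} \cdot 30 = -2 + 15 = 13$)
$l{\left(y,m \right)} = -16 - 4 m$ ($l{\left(y,m \right)} = -16 + 4 \left(- m\right) = -16 - 4 m$)
$S{\left(X \right)} = 6 + 65 X$ ($S{\left(X \right)} = 6 - - 65 X = 6 + 65 X$)
$S{\left(32 \right)} - l{\left(u,1 \right)} = \left(6 + 65 \cdot 32\right) - \left(-16 - 4\right) = \left(6 + 2080\right) - \left(-16 - 4\right) = 2086 - -20 = 2086 + 20 = 2106$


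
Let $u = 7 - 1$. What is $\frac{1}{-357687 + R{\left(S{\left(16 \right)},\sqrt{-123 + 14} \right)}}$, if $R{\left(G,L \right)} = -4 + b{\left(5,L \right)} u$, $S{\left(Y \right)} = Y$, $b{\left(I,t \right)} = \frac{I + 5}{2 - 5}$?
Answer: $- \frac{1}{357711} \approx -2.7956 \cdot 10^{-6}$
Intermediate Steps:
$b{\left(I,t \right)} = - \frac{5}{3} - \frac{I}{3}$ ($b{\left(I,t \right)} = \frac{5 + I}{-3} = \left(5 + I\right) \left(- \frac{1}{3}\right) = - \frac{5}{3} - \frac{I}{3}$)
$u = 6$
$R{\left(G,L \right)} = -24$ ($R{\left(G,L \right)} = -4 + \left(- \frac{5}{3} - \frac{5}{3}\right) 6 = -4 - 20 = -24$)
$\frac{1}{-357687 + R{\left(S{\left(16 \right)},\sqrt{-123 + 14} \right)}} = \frac{1}{-357687 - 24} = \frac{1}{-357711} = - \frac{1}{357711}$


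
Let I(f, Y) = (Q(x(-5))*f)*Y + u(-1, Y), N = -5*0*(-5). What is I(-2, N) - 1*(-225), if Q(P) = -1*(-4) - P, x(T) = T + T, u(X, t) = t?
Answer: 225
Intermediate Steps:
x(T) = 2*T
Q(P) = 4 - P
N = 0 (N = 0*(-5) = 0)
I(f, Y) = Y + 14*Y*f (I(f, Y) = ((4 - 2*(-5))*f)*Y + Y = ((4 - 1*(-10))*f)*Y + Y = ((4 + 10)*f)*Y + Y = (14*f)*Y + Y = 14*Y*f + Y = Y + 14*Y*f)
I(-2, N) - 1*(-225) = 0*(1 + 14*(-2)) - 1*(-225) = 0*(1 - 28) + 225 = 0*(-27) + 225 = 0 + 225 = 225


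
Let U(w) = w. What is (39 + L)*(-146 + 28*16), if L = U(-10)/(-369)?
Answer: 4349102/369 ≈ 11786.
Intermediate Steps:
L = 10/369 (L = -10/(-369) = -10*(-1/369) = 10/369 ≈ 0.027100)
(39 + L)*(-146 + 28*16) = (39 + 10/369)*(-146 + 28*16) = 14401*(-146 + 448)/369 = (14401/369)*302 = 4349102/369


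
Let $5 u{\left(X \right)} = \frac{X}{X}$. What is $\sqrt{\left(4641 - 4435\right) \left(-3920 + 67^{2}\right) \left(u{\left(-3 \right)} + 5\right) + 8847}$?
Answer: $\frac{\sqrt{15458995}}{5} \approx 786.36$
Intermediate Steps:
$u{\left(X \right)} = \frac{1}{5}$ ($u{\left(X \right)} = \frac{X \frac{1}{X}}{5} = \frac{1}{5} \cdot 1 = \frac{1}{5}$)
$\sqrt{\left(4641 - 4435\right) \left(-3920 + 67^{2}\right) \left(u{\left(-3 \right)} + 5\right) + 8847} = \sqrt{\left(4641 - 4435\right) \left(-3920 + 67^{2}\right) \left(\frac{1}{5} + 5\right) + 8847} = \sqrt{206 \left(-3920 + 4489\right) \frac{26}{5} + 8847} = \sqrt{206 \cdot 569 \cdot \frac{26}{5} + 8847} = \sqrt{117214 \cdot \frac{26}{5} + 8847} = \sqrt{\frac{3047564}{5} + 8847} = \sqrt{\frac{3091799}{5}} = \frac{\sqrt{15458995}}{5}$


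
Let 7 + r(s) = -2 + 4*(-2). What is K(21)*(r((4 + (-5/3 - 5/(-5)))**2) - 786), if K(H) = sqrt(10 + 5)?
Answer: -803*sqrt(15) ≈ -3110.0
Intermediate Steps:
K(H) = sqrt(15)
r(s) = -17 (r(s) = -7 + (-2 + 4*(-2)) = -7 + (-2 - 8) = -7 - 10 = -17)
K(21)*(r((4 + (-5/3 - 5/(-5)))**2) - 786) = sqrt(15)*(-17 - 786) = sqrt(15)*(-803) = -803*sqrt(15)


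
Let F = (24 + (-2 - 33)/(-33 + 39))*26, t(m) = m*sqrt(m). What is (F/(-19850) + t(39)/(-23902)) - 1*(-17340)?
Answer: 1032595583/59550 - 39*sqrt(39)/23902 ≈ 17340.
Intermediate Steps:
t(m) = m**(3/2)
F = 1417/3 (F = (24 - 35/6)*26 = (109/6)*26 = 1417/3 ≈ 472.33)
(F/(-19850) + t(39)/(-23902)) - 1*(-17340) = ((1417/3)/(-19850) + 39**(3/2)/(-23902)) - 1*(-17340) = ((1417/3)*(-1/19850) + (39*sqrt(39))*(-1/23902)) + 17340 = (-1417/59550 - 39*sqrt(39)/23902) + 17340 = 1032595583/59550 - 39*sqrt(39)/23902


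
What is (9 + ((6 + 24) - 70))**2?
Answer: 961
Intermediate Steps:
(9 + ((6 + 24) - 70))**2 = (9 + (30 - 70))**2 = (9 - 40)**2 = (-31)**2 = 961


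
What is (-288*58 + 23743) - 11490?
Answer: -4451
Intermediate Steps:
(-288*58 + 23743) - 11490 = (-16704 + 23743) - 11490 = 7039 - 11490 = -4451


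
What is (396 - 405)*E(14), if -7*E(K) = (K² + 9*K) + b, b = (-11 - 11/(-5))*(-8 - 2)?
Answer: 3690/7 ≈ 527.14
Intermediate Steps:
b = 88 (b = (-11 - 11*(-⅕))*(-10) = (-11 + 11/5)*(-10) = -44/5*(-10) = 88)
E(K) = -88/7 - 9*K/7 - K²/7 (E(K) = -((K² + 9*K) + 88)/7 = -(88 + K² + 9*K)/7 = -88/7 - 9*K/7 - K²/7)
(396 - 405)*E(14) = (396 - 405)*(-88/7 - 9/7*14 - ⅐*14²) = -9*(-88/7 - 18 - ⅐*196) = -9*(-88/7 - 18 - 28) = -9*(-410/7) = 3690/7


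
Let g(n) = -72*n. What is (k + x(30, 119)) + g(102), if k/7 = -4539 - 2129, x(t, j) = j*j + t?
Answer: -39829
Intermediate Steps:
x(t, j) = t + j² (x(t, j) = j² + t = t + j²)
k = -46676 (k = 7*(-4539 - 2129) = 7*(-6668) = -46676)
(k + x(30, 119)) + g(102) = (-46676 + (30 + 119²)) - 72*102 = (-46676 + (30 + 14161)) - 7344 = (-46676 + 14191) - 7344 = -32485 - 7344 = -39829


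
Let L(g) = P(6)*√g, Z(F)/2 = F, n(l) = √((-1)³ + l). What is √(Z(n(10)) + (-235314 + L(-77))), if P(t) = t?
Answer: √(-235308 + 6*I*√77) ≈ 0.054 + 485.09*I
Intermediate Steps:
n(l) = √(-1 + l)
Z(F) = 2*F
L(g) = 6*√g
√(Z(n(10)) + (-235314 + L(-77))) = √(2*√(-1 + 10) + (-235314 + 6*√(-77))) = √(2*√9 + (-235314 + 6*(I*√77))) = √(2*3 + (-235314 + 6*I*√77)) = √(6 + (-235314 + 6*I*√77)) = √(-235308 + 6*I*√77)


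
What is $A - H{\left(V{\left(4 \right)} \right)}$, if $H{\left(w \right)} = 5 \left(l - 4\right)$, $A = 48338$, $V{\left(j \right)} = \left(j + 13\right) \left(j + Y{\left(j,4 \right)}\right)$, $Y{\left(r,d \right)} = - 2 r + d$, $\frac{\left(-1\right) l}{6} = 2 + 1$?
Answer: $48448$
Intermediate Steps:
$l = -18$ ($l = - 6 \left(2 + 1\right) = \left(-6\right) 3 = -18$)
$Y{\left(r,d \right)} = d - 2 r$
$V{\left(j \right)} = \left(4 - j\right) \left(13 + j\right)$ ($V{\left(j \right)} = \left(j + 13\right) \left(j - \left(-4 + 2 j\right)\right) = \left(13 + j\right) \left(4 - j\right) = \left(4 - j\right) \left(13 + j\right)$)
$H{\left(w \right)} = -110$ ($H{\left(w \right)} = 5 \left(-18 - 4\right) = 5 \left(-22\right) = -110$)
$A - H{\left(V{\left(4 \right)} \right)} = 48338 - -110 = 48338 + 110 = 48448$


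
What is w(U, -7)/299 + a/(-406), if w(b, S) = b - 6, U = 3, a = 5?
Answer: -2713/121394 ≈ -0.022349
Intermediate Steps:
w(b, S) = -6 + b
w(U, -7)/299 + a/(-406) = (-6 + 3)/299 + 5/(-406) = -3*1/299 + 5*(-1/406) = -3/299 - 5/406 = -2713/121394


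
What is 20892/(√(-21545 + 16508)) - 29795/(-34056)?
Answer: 29795/34056 - 6964*I*√5037/1679 ≈ 0.87488 - 294.37*I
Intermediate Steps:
20892/(√(-21545 + 16508)) - 29795/(-34056) = 20892/(√(-5037)) - 29795*(-1/34056) = 20892/((I*√5037)) + 29795/34056 = 20892*(-I*√5037/5037) + 29795/34056 = -6964*I*√5037/1679 + 29795/34056 = 29795/34056 - 6964*I*√5037/1679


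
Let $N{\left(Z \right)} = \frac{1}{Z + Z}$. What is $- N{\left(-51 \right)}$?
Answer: $\frac{1}{102} \approx 0.0098039$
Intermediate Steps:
$N{\left(Z \right)} = \frac{1}{2 Z}$
$- N{\left(-51 \right)} = - \frac{1}{2 \left(-51\right)} = - \frac{-1}{2 \cdot 51} = \left(-1\right) \left(- \frac{1}{102}\right) = \frac{1}{102}$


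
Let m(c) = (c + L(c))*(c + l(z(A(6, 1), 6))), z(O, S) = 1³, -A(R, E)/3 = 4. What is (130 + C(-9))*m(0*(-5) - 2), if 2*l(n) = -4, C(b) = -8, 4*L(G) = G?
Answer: 1220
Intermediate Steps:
L(G) = G/4
A(R, E) = -12 (A(R, E) = -3*4 = -12)
z(O, S) = 1
l(n) = -2 (l(n) = (½)*(-4) = -2)
m(c) = 5*c*(-2 + c)/4 (m(c) = (c + c/4)*(c - 2) = (5*c/4)*(-2 + c) = 5*c*(-2 + c)/4)
(130 + C(-9))*m(0*(-5) - 2) = (130 - 8)*(5*(0*(-5) - 2)*(-2 + (0*(-5) - 2))/4) = 122*(5*(0 - 2)*(-2 + (0 - 2))/4) = 122*((5/4)*(-2)*(-2 - 2)) = 122*((5/4)*(-2)*(-4)) = 122*10 = 1220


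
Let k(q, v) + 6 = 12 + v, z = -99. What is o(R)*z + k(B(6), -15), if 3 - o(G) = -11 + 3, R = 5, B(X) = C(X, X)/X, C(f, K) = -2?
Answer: -1098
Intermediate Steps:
B(X) = -2/X
k(q, v) = 6 + v (k(q, v) = -6 + (12 + v) = 6 + v)
o(G) = 11 (o(G) = 3 - (-11 + 3) = 3 - 1*(-8) = 3 + 8 = 11)
o(R)*z + k(B(6), -15) = 11*(-99) + (6 - 15) = -1089 - 9 = -1098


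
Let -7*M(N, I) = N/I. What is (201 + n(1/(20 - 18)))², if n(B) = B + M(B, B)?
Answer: 7946761/196 ≈ 40545.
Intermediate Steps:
M(N, I) = -N/(7*I)
n(B) = -⅐ + B (n(B) = B - B/(7*B) = B - ⅐ = -⅐ + B)
(201 + n(1/(20 - 18)))² = (201 + (-⅐ + 1/(20 - 18)))² = (201 + (-⅐ + 1/2))² = (201 + (-⅐ + ½))² = (201 + 5/14)² = (2819/14)² = 7946761/196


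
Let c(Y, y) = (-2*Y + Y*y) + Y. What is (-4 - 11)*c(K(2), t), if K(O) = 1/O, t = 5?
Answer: -30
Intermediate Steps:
K(O) = 1/O
c(Y, y) = -Y + Y*y
(-4 - 11)*c(K(2), t) = (-4 - 11)*((-1 + 5)/2) = -15*4/2 = -15*2 = -30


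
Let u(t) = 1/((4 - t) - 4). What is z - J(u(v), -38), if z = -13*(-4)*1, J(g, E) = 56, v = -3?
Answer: -4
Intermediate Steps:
u(t) = -1/t (u(t) = 1/(-t) = -1/t)
z = 52 (z = 52*1 = 52)
z - J(u(v), -38) = 52 - 1*56 = 52 - 56 = -4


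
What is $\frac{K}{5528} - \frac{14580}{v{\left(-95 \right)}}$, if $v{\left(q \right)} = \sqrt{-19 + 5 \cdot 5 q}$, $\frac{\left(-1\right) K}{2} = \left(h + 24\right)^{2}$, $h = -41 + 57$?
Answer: $- \frac{400}{691} + \frac{2430 i \sqrt{266}}{133} \approx -0.57887 + 297.99 i$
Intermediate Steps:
$h = 16$
$K = -3200$ ($K = - 2 \left(16 + 24\right)^{2} = - 2 \cdot 40^{2} = \left(-2\right) 1600 = -3200$)
$v{\left(q \right)} = \sqrt{-19 + 25 q}$
$\frac{K}{5528} - \frac{14580}{v{\left(-95 \right)}} = - \frac{3200}{5528} - \frac{14580}{\sqrt{-19 + 25 \left(-95\right)}} = \left(-3200\right) \frac{1}{5528} - \frac{14580}{\sqrt{-19 - 2375}} = - \frac{400}{691} - \frac{14580}{\sqrt{-2394}} = - \frac{400}{691} - \frac{14580}{3 i \sqrt{266}} = - \frac{400}{691} - 14580 \left(- \frac{i \sqrt{266}}{798}\right) = - \frac{400}{691} + \frac{2430 i \sqrt{266}}{133}$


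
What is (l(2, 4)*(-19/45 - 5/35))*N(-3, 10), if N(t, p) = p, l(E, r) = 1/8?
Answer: -89/126 ≈ -0.70635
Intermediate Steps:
l(E, r) = ⅛ (l(E, r) = 1*(⅛) = ⅛)
(l(2, 4)*(-19/45 - 5/35))*N(-3, 10) = ((-19/45 - 5/35)/8)*10 = ((-19*1/45 - 5*1/35)/8)*10 = ((-19/45 - ⅐)/8)*10 = ((⅛)*(-178/315))*10 = -89/1260*10 = -89/126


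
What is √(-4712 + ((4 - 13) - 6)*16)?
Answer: 2*I*√1238 ≈ 70.37*I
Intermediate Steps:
√(-4712 + ((4 - 13) - 6)*16) = √(-4712 + (-9 - 6)*16) = √(-4712 - 15*16) = √(-4712 - 240) = √(-4952) = 2*I*√1238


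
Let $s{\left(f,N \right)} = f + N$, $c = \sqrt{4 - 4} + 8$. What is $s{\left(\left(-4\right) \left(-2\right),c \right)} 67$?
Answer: $1072$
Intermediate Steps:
$c = 8$ ($c = \sqrt{0} + 8 = 0 + 8 = 8$)
$s{\left(f,N \right)} = N + f$
$s{\left(\left(-4\right) \left(-2\right),c \right)} 67 = \left(8 - -8\right) 67 = \left(8 + 8\right) 67 = 16 \cdot 67 = 1072$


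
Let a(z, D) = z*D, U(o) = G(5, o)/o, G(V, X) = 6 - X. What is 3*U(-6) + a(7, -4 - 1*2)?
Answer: -48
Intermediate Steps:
U(o) = (6 - o)/o
a(z, D) = D*z
3*U(-6) + a(7, -4 - 1*2) = 3*((6 - 1*(-6))/(-6)) + (-4 - 1*2)*7 = 3*(-(6 + 6)/6) + (-4 - 2)*7 = 3*(-1/6*12) - 6*7 = 3*(-2) - 42 = -6 - 42 = -48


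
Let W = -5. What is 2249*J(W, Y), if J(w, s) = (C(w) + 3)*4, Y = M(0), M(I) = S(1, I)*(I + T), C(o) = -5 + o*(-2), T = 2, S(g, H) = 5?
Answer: 71968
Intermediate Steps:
C(o) = -5 - 2*o
M(I) = 10 + 5*I (M(I) = 5*(I + 2) = 5*(2 + I) = 10 + 5*I)
Y = 10 (Y = 10 + 5*0 = 10 + 0 = 10)
J(w, s) = -8 - 8*w (J(w, s) = ((-5 - 2*w) + 3)*4 = (-2 - 2*w)*4 = -8 - 8*w)
2249*J(W, Y) = 2249*(-8 - 8*(-5)) = 2249*(-8 + 40) = 2249*32 = 71968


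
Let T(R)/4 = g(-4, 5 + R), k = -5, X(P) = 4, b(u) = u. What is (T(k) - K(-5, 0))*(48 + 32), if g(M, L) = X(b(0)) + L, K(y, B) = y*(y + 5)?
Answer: 1280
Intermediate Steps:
K(y, B) = y*(5 + y)
g(M, L) = 4 + L
T(R) = 36 + 4*R (T(R) = 4*(4 + (5 + R)) = 4*(9 + R) = 36 + 4*R)
(T(k) - K(-5, 0))*(48 + 32) = ((36 + 4*(-5)) - (-5)*(5 - 5))*(48 + 32) = ((36 - 20) - (-5)*0)*80 = (16 - 1*0)*80 = (16 + 0)*80 = 16*80 = 1280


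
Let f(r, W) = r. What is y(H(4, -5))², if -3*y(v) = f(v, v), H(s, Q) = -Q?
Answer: 25/9 ≈ 2.7778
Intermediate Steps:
y(v) = -v/3
y(H(4, -5))² = (-(-1)*(-5)/3)² = (-⅓*5)² = (-5/3)² = 25/9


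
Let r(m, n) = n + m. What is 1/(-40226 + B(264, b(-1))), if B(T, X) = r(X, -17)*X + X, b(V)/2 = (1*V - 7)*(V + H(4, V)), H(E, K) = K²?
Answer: -1/40226 ≈ -2.4860e-5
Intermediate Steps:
r(m, n) = m + n
b(V) = 2*(-7 + V)*(V + V²) (b(V) = 2*((1*V - 7)*(V + V²)) = 2*((V - 7)*(V + V²)) = 2*((-7 + V)*(V + V²)) = 2*(-7 + V)*(V + V²))
B(T, X) = X + X*(-17 + X) (B(T, X) = (X - 17)*X + X = (-17 + X)*X + X = X*(-17 + X) + X = X + X*(-17 + X))
1/(-40226 + B(264, b(-1))) = 1/(-40226 + (2*(-1)*(-7 + (-1)² - 6*(-1)))*(-16 + 2*(-1)*(-7 + (-1)² - 6*(-1)))) = 1/(-40226 + (2*(-1)*(-7 + 1 + 6))*(-16 + 2*(-1)*(-7 + 1 + 6))) = 1/(-40226 + (2*(-1)*0)*(-16 + 2*(-1)*0)) = 1/(-40226 + 0*(-16 + 0)) = 1/(-40226 + 0*(-16)) = 1/(-40226 + 0) = 1/(-40226) = -1/40226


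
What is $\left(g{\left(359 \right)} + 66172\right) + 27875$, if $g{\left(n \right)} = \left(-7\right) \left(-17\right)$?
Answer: $94166$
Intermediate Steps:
$g{\left(n \right)} = 119$
$\left(g{\left(359 \right)} + 66172\right) + 27875 = \left(119 + 66172\right) + 27875 = 66291 + 27875 = 94166$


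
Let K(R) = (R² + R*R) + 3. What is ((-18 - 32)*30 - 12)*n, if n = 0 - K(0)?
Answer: 4536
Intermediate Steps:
K(R) = 3 + 2*R² (K(R) = (R² + R²) + 3 = 2*R² + 3 = 3 + 2*R²)
n = -3 (n = 0 - (3 + 2*0²) = 0 - (3 + 2*0) = 0 - (3 + 0) = 0 - 1*3 = 0 - 3 = -3)
((-18 - 32)*30 - 12)*n = ((-18 - 32)*30 - 12)*(-3) = (-50*30 - 12)*(-3) = (-1500 - 12)*(-3) = -1512*(-3) = 4536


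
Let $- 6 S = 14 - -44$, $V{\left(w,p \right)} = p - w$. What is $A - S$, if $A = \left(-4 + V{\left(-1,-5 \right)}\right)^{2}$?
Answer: $\frac{221}{3} \approx 73.667$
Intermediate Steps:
$A = 64$ ($A = \left(-4 - 4\right)^{2} = \left(-8\right)^{2} = 64$)
$S = - \frac{29}{3}$ ($S = - \frac{14 - -44}{6} = - \frac{14 + 44}{6} = \left(- \frac{1}{6}\right) 58 = - \frac{29}{3} \approx -9.6667$)
$A - S = 64 - - \frac{29}{3} = 64 + \frac{29}{3} = \frac{221}{3}$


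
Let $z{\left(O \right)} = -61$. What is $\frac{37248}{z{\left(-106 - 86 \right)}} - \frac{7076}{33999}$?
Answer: $- \frac{1266826388}{2073939} \approx -610.83$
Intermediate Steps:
$\frac{37248}{z{\left(-106 - 86 \right)}} - \frac{7076}{33999} = \frac{37248}{-61} - \frac{7076}{33999} = 37248 \left(- \frac{1}{61}\right) - \frac{7076}{33999} = - \frac{37248}{61} - \frac{7076}{33999} = - \frac{1266826388}{2073939}$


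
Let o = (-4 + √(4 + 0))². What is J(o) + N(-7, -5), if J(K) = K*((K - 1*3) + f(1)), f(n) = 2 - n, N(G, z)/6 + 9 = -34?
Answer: -250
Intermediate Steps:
N(G, z) = -258 (N(G, z) = -54 + 6*(-34) = -54 - 204 = -258)
o = 4 (o = (-4 + √4)² = (-4 + 2)² = (-2)² = 4)
J(K) = K*(-2 + K) (J(K) = K*((K - 1*3) + (2 - 1*1)) = K*((K - 3) + (2 - 1)) = K*((-3 + K) + 1) = K*(-2 + K))
J(o) + N(-7, -5) = 4*(-2 + 4) - 258 = 4*2 - 258 = 8 - 258 = -250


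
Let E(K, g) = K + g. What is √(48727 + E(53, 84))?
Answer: 4*√3054 ≈ 221.05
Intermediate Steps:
√(48727 + E(53, 84)) = √(48727 + (53 + 84)) = √(48727 + 137) = √48864 = 4*√3054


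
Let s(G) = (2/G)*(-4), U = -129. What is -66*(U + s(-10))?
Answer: 42306/5 ≈ 8461.2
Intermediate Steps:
s(G) = -8/G
-66*(U + s(-10)) = -66*(-129 - 8/(-10)) = -66*(-129 - 8*(-⅒)) = -66*(-129 + ⅘) = -66*(-641/5) = 42306/5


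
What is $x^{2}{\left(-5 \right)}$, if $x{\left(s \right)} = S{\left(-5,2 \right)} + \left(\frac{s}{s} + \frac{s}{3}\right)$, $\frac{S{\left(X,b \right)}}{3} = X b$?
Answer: $\frac{8464}{9} \approx 940.44$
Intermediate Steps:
$S{\left(X,b \right)} = 3 X b$
$x{\left(s \right)} = -29 + \frac{s}{3}$ ($x{\left(s \right)} = 3 \left(-5\right) 2 + \left(\frac{s}{s} + \frac{s}{3}\right) = -30 + \left(1 + s \frac{1}{3}\right) = -30 + \left(1 + \frac{s}{3}\right) = -29 + \frac{s}{3}$)
$x^{2}{\left(-5 \right)} = \left(-29 + \frac{1}{3} \left(-5\right)\right)^{2} = \left(-29 - \frac{5}{3}\right)^{2} = \left(- \frac{92}{3}\right)^{2} = \frac{8464}{9}$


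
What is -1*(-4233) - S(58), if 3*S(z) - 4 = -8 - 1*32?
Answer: 4245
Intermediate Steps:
S(z) = -12 (S(z) = 4/3 + (-8 - 1*32)/3 = 4/3 + (-8 - 32)/3 = 4/3 + (1/3)*(-40) = 4/3 - 40/3 = -12)
-1*(-4233) - S(58) = -1*(-4233) - 1*(-12) = 4233 + 12 = 4245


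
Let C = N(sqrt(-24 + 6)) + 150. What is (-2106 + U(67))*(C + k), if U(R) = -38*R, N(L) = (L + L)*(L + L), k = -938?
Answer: 4000720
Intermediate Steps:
N(L) = 4*L**2 (N(L) = (2*L)*(2*L) = 4*L**2)
C = 78 (C = 4*(sqrt(-24 + 6))**2 + 150 = 4*(sqrt(-18))**2 + 150 = 4*(3*I*sqrt(2))**2 + 150 = 4*(-18) + 150 = -72 + 150 = 78)
(-2106 + U(67))*(C + k) = (-2106 - 38*67)*(78 - 938) = (-2106 - 2546)*(-860) = -4652*(-860) = 4000720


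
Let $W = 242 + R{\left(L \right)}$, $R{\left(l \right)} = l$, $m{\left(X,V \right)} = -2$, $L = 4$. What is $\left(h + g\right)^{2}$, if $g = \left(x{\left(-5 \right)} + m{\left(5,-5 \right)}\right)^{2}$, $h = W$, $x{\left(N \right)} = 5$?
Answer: $65025$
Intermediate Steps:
$W = 246$ ($W = 242 + 4 = 246$)
$h = 246$
$g = 9$ ($g = \left(5 - 2\right)^{2} = 3^{2} = 9$)
$\left(h + g\right)^{2} = \left(246 + 9\right)^{2} = 255^{2} = 65025$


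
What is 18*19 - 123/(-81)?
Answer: 9275/27 ≈ 343.52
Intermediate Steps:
18*19 - 123/(-81) = 342 - 123*(-1/81) = 342 + 41/27 = 9275/27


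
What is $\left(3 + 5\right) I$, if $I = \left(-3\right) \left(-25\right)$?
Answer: $600$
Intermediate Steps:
$I = 75$
$\left(3 + 5\right) I = \left(3 + 5\right) 75 = 8 \cdot 75 = 600$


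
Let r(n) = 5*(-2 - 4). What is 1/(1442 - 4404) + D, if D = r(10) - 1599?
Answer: -4825099/2962 ≈ -1629.0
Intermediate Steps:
r(n) = -30 (r(n) = 5*(-6) = -30)
D = -1629 (D = -30 - 1599 = -1629)
1/(1442 - 4404) + D = 1/(1442 - 4404) - 1629 = 1/(-2962) - 1629 = -1/2962 - 1629 = -4825099/2962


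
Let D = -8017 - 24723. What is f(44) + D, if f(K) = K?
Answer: -32696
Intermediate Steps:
D = -32740
f(44) + D = 44 - 32740 = -32696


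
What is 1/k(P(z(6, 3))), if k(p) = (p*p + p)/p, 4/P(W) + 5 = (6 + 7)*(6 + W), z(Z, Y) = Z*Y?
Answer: 307/311 ≈ 0.98714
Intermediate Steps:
z(Z, Y) = Y*Z
P(W) = 4/(73 + 13*W) (P(W) = 4/(-5 + (6 + 7)*(6 + W)) = 4/(-5 + 13*(6 + W)) = 4/(-5 + (78 + 13*W)) = 4/(73 + 13*W))
k(p) = (p + p²)/p (k(p) = (p² + p)/p = (p + p²)/p)
1/k(P(z(6, 3))) = 1/(1 + 4/(73 + 13*(3*6))) = 1/(1 + 4/(73 + 13*18)) = 1/(1 + 4/(73 + 234)) = 1/(1 + 4/307) = 1/(311/307) = 307/311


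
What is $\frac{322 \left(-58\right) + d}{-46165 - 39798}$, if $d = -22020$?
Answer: $\frac{40696}{85963} \approx 0.47341$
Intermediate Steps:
$\frac{322 \left(-58\right) + d}{-46165 - 39798} = \frac{322 \left(-58\right) - 22020}{-46165 - 39798} = \frac{-18676 - 22020}{-85963} = \left(-40696\right) \left(- \frac{1}{85963}\right) = \frac{40696}{85963}$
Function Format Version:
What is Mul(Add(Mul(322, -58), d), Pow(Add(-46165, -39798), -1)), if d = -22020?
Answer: Rational(40696, 85963) ≈ 0.47341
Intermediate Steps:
Mul(Add(Mul(322, -58), d), Pow(Add(-46165, -39798), -1)) = Mul(Add(Mul(322, -58), -22020), Pow(Add(-46165, -39798), -1)) = Mul(Add(-18676, -22020), Pow(-85963, -1)) = Mul(-40696, Rational(-1, 85963)) = Rational(40696, 85963)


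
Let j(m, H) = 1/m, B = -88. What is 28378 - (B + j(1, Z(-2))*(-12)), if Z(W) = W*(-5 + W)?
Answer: 28478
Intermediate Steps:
28378 - (B + j(1, Z(-2))*(-12)) = 28378 - (-88 - 12/1) = 28378 - (-88 + 1*(-12)) = 28378 - (-88 - 12) = 28378 - 1*(-100) = 28378 + 100 = 28478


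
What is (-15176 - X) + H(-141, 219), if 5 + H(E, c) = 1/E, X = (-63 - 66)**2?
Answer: -4486903/141 ≈ -31822.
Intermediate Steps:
X = 16641 (X = (-129)**2 = 16641)
H(E, c) = -5 + 1/E
(-15176 - X) + H(-141, 219) = (-15176 - 1*16641) + (-5 + 1/(-141)) = (-15176 - 16641) + (-5 - 1/141) = -31817 - 706/141 = -4486903/141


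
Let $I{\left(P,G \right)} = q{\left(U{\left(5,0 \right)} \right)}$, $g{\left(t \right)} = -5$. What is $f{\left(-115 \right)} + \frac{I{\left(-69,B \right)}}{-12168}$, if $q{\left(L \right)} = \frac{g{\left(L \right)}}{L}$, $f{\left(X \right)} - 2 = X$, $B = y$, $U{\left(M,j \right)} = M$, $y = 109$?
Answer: $- \frac{1374983}{12168} \approx -113.0$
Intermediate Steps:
$B = 109$
$f{\left(X \right)} = 2 + X$
$q{\left(L \right)} = - \frac{5}{L}$
$I{\left(P,G \right)} = -1$ ($I{\left(P,G \right)} = - \frac{5}{5} = \left(-5\right) \frac{1}{5} = -1$)
$f{\left(-115 \right)} + \frac{I{\left(-69,B \right)}}{-12168} = \left(2 - 115\right) - \frac{1}{-12168} = -113 - - \frac{1}{12168} = -113 + \frac{1}{12168} = - \frac{1374983}{12168}$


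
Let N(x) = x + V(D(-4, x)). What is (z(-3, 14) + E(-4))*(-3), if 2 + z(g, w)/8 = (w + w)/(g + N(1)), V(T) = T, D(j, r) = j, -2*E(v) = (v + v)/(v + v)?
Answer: 323/2 ≈ 161.50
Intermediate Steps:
E(v) = -½ (E(v) = -(v + v)/(2*(v + v)) = -2*v/(2*(2*v)) = -2*v*1/(2*v)/2 = -½*1 = -½)
N(x) = -4 + x (N(x) = x - 4 = -4 + x)
z(g, w) = -16 + 16*w/(-3 + g) (z(g, w) = -16 + 8*((w + w)/(g + (-4 + 1))) = -16 + 8*((2*w)/(g - 3)) = -16 + 8*((2*w)/(-3 + g)) = -16 + 8*(2*w/(-3 + g)) = -16 + 16*w/(-3 + g))
(z(-3, 14) + E(-4))*(-3) = (16*(3 + 14 - 1*(-3))/(-3 - 3) - ½)*(-3) = (16*(3 + 14 + 3)/(-6) - ½)*(-3) = (16*(-⅙)*20 - ½)*(-3) = (-160/3 - ½)*(-3) = -323/6*(-3) = 323/2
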